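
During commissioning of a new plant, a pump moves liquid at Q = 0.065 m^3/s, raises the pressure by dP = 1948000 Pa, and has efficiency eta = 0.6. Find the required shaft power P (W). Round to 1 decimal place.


P = Q * dP / eta
P = 0.065 * 1948000 / 0.6
P = 126620.0 / 0.6
P = 211033.3 W


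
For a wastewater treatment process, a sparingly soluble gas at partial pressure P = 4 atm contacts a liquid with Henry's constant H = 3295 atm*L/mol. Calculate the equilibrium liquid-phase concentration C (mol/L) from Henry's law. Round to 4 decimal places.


C = P / H
C = 4 / 3295
C = 0.0012 mol/L


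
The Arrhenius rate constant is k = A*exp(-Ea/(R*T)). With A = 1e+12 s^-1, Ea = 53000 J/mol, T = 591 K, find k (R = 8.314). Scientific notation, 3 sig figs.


k = A * exp(-Ea/(R*T))
k = 1e+12 * exp(-53000 / (8.314 * 591))
k = 1e+12 * exp(-10.786446)
k = 2.07e+07


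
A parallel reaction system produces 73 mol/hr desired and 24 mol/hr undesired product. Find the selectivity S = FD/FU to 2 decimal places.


S = desired product rate / undesired product rate
S = 73 / 24
S = 3.04


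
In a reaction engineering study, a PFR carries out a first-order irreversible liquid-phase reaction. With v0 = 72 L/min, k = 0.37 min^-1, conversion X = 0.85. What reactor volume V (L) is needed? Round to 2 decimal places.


V = (v0/k) * ln(1/(1-X))
V = (72/0.37) * ln(1/(1-0.85))
V = 194.594595 * ln(6.666667)
V = 194.594595 * 1.89712
V = 369.17 L


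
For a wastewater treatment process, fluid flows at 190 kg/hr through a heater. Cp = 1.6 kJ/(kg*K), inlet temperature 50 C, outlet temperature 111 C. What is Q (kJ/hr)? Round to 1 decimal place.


Q = m_dot * Cp * (T2 - T1)
Q = 190 * 1.6 * (111 - 50)
Q = 190 * 1.6 * 61
Q = 18544.0 kJ/hr


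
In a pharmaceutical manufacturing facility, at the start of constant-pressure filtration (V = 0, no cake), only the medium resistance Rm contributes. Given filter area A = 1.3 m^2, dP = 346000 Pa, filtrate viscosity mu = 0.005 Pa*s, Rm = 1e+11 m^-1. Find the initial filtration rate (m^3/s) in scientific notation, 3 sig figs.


rate = A * dP / (mu * Rm)
rate = 1.3 * 346000 / (0.005 * 1e+11)
rate = 449800.0 / 5.000e+08
rate = 9.00e-04 m^3/s


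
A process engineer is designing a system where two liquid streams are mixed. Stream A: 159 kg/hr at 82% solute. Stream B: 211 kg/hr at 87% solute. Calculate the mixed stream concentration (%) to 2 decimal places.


Mass balance on solute: F1*x1 + F2*x2 = F3*x3
F3 = F1 + F2 = 159 + 211 = 370 kg/hr
x3 = (F1*x1 + F2*x2)/F3
x3 = (159*0.82 + 211*0.87) / 370
x3 = 84.85%


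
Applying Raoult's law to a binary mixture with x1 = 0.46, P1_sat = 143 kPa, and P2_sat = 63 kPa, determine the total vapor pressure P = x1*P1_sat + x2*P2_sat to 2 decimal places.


P = x1*P1_sat + x2*P2_sat
x2 = 1 - x1 = 1 - 0.46 = 0.54
P = 0.46*143 + 0.54*63
P = 65.78 + 34.02
P = 99.80 kPa


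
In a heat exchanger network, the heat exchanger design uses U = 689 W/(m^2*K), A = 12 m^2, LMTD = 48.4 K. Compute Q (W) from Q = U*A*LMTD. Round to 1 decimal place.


Q = U * A * LMTD
Q = 689 * 12 * 48.4
Q = 400171.2 W


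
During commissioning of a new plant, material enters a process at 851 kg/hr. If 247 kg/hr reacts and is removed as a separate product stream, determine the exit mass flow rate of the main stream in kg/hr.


Steady-state mass balance on the main outlet: F_out = F_in - F_removed
F_out = 851 - 247
F_out = 604 kg/hr


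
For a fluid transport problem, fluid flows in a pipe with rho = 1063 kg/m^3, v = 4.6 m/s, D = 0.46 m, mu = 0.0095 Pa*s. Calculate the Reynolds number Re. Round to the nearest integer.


Re = rho * v * D / mu
Re = 1063 * 4.6 * 0.46 / 0.0095
Re = 2249.308 / 0.0095
Re = 236769


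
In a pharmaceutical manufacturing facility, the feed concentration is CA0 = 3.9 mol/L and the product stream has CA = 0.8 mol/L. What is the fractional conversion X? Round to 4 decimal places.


X = (CA0 - CA) / CA0
X = (3.9 - 0.8) / 3.9
X = 3.1 / 3.9
X = 0.7949


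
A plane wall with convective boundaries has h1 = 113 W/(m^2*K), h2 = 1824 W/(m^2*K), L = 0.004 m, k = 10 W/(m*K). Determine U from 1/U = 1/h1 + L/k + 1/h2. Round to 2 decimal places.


1/U = 1/h1 + L/k + 1/h2
1/U = 1/113 + 0.004/10 + 1/1824
1/U = 0.0088495575 + 0.0004 + 0.0005482456
1/U = 0.0097978031
U = 102.06 W/(m^2*K)


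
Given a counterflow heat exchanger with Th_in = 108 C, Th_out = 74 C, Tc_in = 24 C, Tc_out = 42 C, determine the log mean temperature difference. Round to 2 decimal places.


dT1 = Th_in - Tc_out = 108 - 42 = 66
dT2 = Th_out - Tc_in = 74 - 24 = 50
LMTD = (dT1 - dT2) / ln(dT1/dT2)
LMTD = (66 - 50) / ln(66/50)
LMTD = 57.63 K


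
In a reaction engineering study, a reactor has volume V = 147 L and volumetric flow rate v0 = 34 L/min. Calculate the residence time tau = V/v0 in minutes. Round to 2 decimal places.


tau = V / v0
tau = 147 / 34
tau = 4.32 min


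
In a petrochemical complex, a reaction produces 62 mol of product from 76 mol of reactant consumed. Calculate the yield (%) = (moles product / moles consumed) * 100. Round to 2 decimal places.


Yield = (moles product / moles consumed) * 100%
Yield = (62 / 76) * 100
Yield = 0.8158 * 100
Yield = 81.58%


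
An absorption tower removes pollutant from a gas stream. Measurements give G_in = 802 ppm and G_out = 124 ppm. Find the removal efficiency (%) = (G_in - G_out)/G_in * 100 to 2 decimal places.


Efficiency = (G_in - G_out) / G_in * 100%
Efficiency = (802 - 124) / 802 * 100
Efficiency = 678 / 802 * 100
Efficiency = 84.54%


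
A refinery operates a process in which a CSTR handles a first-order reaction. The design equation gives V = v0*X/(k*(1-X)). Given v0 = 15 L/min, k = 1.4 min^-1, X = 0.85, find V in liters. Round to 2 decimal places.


V = v0 * X / (k * (1 - X))
V = 15 * 0.85 / (1.4 * (1 - 0.85))
V = 12.75 / (1.4 * 0.15)
V = 12.75 / 0.21
V = 60.71 L


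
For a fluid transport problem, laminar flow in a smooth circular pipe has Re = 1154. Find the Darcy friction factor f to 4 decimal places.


f = 64 / Re
f = 64 / 1154
f = 0.0555


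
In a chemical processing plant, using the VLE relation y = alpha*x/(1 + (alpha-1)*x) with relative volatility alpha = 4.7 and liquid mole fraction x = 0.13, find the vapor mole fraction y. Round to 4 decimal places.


y = alpha*x / (1 + (alpha-1)*x)
y = 4.7*0.13 / (1 + (4.7-1)*0.13)
y = 0.611 / (1 + 0.481)
y = 0.611 / 1.481
y = 0.4126


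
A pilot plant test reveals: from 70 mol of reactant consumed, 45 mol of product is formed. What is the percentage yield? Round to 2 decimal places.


Yield = (moles product / moles consumed) * 100%
Yield = (45 / 70) * 100
Yield = 0.6429 * 100
Yield = 64.29%


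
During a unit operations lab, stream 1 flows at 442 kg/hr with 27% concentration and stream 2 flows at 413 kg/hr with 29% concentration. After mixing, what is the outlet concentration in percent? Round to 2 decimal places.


Mass balance on solute: F1*x1 + F2*x2 = F3*x3
F3 = F1 + F2 = 442 + 413 = 855 kg/hr
x3 = (F1*x1 + F2*x2)/F3
x3 = (442*0.27 + 413*0.29) / 855
x3 = 27.97%


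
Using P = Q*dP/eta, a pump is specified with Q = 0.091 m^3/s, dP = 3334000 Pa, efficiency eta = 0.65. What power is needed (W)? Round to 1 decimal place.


P = Q * dP / eta
P = 0.091 * 3334000 / 0.65
P = 303394.0 / 0.65
P = 466760.0 W


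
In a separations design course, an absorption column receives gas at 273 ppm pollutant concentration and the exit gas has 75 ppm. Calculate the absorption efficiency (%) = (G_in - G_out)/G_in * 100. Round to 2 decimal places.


Efficiency = (G_in - G_out) / G_in * 100%
Efficiency = (273 - 75) / 273 * 100
Efficiency = 198 / 273 * 100
Efficiency = 72.53%


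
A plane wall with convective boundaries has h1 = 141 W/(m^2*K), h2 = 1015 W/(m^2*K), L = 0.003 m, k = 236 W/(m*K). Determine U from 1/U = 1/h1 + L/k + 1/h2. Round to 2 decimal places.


1/U = 1/h1 + L/k + 1/h2
1/U = 1/141 + 0.003/236 + 1/1015
1/U = 0.0070921986 + 1.27119e-05 + 0.0009852217
1/U = 0.0080901322
U = 123.61 W/(m^2*K)


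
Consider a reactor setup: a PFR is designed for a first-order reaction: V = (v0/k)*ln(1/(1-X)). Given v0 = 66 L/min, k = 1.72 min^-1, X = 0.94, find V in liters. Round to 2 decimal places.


V = (v0/k) * ln(1/(1-X))
V = (66/1.72) * ln(1/(1-0.94))
V = 38.372093 * ln(16.666667)
V = 38.372093 * 2.813411
V = 107.96 L


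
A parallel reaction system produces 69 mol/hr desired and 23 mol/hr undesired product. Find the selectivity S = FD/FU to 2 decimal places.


S = desired product rate / undesired product rate
S = 69 / 23
S = 3.00


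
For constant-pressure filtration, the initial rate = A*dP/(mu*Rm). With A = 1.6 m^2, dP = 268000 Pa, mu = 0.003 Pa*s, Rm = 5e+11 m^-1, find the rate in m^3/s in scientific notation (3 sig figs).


rate = A * dP / (mu * Rm)
rate = 1.6 * 268000 / (0.003 * 5e+11)
rate = 428800.0 / 1.500e+09
rate = 2.86e-04 m^3/s


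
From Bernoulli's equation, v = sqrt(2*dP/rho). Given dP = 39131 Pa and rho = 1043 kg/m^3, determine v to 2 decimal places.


v = sqrt(2*dP/rho)
v = sqrt(2*39131/1043)
v = sqrt(75.035475)
v = 8.66 m/s


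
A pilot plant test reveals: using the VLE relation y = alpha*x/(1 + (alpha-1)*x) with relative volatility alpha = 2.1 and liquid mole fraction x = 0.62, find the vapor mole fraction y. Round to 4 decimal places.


y = alpha*x / (1 + (alpha-1)*x)
y = 2.1*0.62 / (1 + (2.1-1)*0.62)
y = 1.302 / (1 + 0.682)
y = 1.302 / 1.682
y = 0.7741


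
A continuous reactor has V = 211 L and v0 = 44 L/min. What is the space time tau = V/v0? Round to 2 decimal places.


tau = V / v0
tau = 211 / 44
tau = 4.80 min


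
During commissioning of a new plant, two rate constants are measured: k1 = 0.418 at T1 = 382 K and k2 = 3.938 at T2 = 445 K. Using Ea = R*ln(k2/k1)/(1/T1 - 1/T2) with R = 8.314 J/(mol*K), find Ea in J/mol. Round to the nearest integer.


Ea = R * ln(k2/k1) / (1/T1 - 1/T2)
ln(k2/k1) = ln(3.938/0.418) = 2.2429468
1/T1 - 1/T2 = 1/382 - 1/445 = 0.000370610036
Ea = 8.314 * 2.2429468 / 0.000370610036
Ea = 50317 J/mol


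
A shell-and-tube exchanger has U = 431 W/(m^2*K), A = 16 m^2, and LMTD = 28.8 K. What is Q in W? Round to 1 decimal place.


Q = U * A * LMTD
Q = 431 * 16 * 28.8
Q = 198604.8 W


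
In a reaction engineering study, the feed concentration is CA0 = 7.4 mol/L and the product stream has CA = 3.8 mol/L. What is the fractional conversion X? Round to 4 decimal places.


X = (CA0 - CA) / CA0
X = (7.4 - 3.8) / 7.4
X = 3.6 / 7.4
X = 0.4865


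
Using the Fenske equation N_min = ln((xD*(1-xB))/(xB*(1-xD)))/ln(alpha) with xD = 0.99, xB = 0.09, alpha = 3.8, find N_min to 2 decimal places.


N_min = ln((xD*(1-xB))/(xB*(1-xD))) / ln(alpha)
Numerator inside ln: 0.9009 / 0.0009 = 1001.0
ln(1001.0) = 6.908755
ln(alpha) = ln(3.8) = 1.335001
N_min = 6.908755 / 1.335001 = 5.18


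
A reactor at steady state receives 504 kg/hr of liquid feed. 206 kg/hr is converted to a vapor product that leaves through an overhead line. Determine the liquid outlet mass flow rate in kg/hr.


Steady-state mass balance on the main outlet: F_out = F_in - F_removed
F_out = 504 - 206
F_out = 298 kg/hr


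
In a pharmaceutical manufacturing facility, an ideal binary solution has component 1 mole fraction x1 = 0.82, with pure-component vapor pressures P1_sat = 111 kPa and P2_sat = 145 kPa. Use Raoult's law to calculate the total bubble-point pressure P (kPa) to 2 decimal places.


P = x1*P1_sat + x2*P2_sat
x2 = 1 - x1 = 1 - 0.82 = 0.18
P = 0.82*111 + 0.18*145
P = 91.02 + 26.1
P = 117.12 kPa


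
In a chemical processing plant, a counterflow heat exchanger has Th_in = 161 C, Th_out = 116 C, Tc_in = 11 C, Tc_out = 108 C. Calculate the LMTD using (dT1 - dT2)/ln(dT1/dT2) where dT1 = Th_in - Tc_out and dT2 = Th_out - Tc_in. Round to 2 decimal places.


dT1 = Th_in - Tc_out = 161 - 108 = 53
dT2 = Th_out - Tc_in = 116 - 11 = 105
LMTD = (dT1 - dT2) / ln(dT1/dT2)
LMTD = (53 - 105) / ln(53/105)
LMTD = 76.06 K


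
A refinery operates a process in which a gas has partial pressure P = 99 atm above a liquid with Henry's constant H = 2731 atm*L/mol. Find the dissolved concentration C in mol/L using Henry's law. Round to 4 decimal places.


C = P / H
C = 99 / 2731
C = 0.0363 mol/L


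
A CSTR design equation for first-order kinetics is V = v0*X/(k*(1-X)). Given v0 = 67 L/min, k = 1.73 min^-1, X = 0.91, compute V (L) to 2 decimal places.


V = v0 * X / (k * (1 - X))
V = 67 * 0.91 / (1.73 * (1 - 0.91))
V = 60.97 / (1.73 * 0.09)
V = 60.97 / 0.1557
V = 391.59 L


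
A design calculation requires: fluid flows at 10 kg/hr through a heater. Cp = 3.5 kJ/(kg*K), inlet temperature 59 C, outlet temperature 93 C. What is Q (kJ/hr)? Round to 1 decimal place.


Q = m_dot * Cp * (T2 - T1)
Q = 10 * 3.5 * (93 - 59)
Q = 10 * 3.5 * 34
Q = 1190.0 kJ/hr


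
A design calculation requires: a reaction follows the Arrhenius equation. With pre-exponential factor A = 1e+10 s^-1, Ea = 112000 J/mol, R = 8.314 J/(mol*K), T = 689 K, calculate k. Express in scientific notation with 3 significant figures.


k = A * exp(-Ea/(R*T))
k = 1e+10 * exp(-112000 / (8.314 * 689))
k = 1e+10 * exp(-19.551892)
k = 3.23e+01


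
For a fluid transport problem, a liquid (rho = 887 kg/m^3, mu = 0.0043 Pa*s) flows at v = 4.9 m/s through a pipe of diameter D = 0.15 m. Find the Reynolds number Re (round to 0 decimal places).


Re = rho * v * D / mu
Re = 887 * 4.9 * 0.15 / 0.0043
Re = 651.945 / 0.0043
Re = 151615


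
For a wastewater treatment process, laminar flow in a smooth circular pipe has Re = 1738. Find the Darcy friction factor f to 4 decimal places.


f = 64 / Re
f = 64 / 1738
f = 0.0368


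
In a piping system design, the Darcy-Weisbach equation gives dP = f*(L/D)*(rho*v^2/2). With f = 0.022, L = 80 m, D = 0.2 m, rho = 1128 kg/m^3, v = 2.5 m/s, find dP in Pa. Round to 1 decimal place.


dP = f * (L/D) * (rho*v^2/2)
dP = 0.022 * (80/0.2) * (1128*2.5^2/2)
L/D = 400.0
rho*v^2/2 = 1128*6.25/2 = 3525.0
dP = 0.022 * 400.0 * 3525.0
dP = 31020.0 Pa


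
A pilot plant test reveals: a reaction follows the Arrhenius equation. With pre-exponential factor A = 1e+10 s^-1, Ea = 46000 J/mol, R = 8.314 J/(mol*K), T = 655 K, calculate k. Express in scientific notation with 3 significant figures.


k = A * exp(-Ea/(R*T))
k = 1e+10 * exp(-46000 / (8.314 * 655))
k = 1e+10 * exp(-8.447078)
k = 2.15e+06


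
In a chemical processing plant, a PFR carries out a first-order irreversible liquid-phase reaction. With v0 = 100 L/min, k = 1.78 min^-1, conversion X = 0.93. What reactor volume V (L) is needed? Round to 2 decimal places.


V = (v0/k) * ln(1/(1-X))
V = (100/1.78) * ln(1/(1-0.93))
V = 56.179775 * ln(14.285714)
V = 56.179775 * 2.65926
V = 149.40 L


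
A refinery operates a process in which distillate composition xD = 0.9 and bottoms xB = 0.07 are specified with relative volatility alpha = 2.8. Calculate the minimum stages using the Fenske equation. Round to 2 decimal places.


N_min = ln((xD*(1-xB))/(xB*(1-xD))) / ln(alpha)
Numerator inside ln: 0.837 / 0.007 = 119.571429
ln(119.571429) = 4.783914
ln(alpha) = ln(2.8) = 1.029619
N_min = 4.783914 / 1.029619 = 4.65


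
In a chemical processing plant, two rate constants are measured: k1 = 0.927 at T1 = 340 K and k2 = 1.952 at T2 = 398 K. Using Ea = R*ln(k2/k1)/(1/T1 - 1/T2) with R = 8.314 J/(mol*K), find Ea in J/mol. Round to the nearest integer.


Ea = R * ln(k2/k1) / (1/T1 - 1/T2)
ln(k2/k1) = ln(1.952/0.927) = 0.7446562
1/T1 - 1/T2 = 1/340 - 1/398 = 0.000428613657
Ea = 8.314 * 0.7446562 / 0.000428613657
Ea = 14444 J/mol


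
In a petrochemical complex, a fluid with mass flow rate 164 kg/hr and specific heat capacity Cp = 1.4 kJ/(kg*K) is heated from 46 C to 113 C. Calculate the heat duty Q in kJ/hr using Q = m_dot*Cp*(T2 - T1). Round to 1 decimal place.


Q = m_dot * Cp * (T2 - T1)
Q = 164 * 1.4 * (113 - 46)
Q = 164 * 1.4 * 67
Q = 15383.2 kJ/hr


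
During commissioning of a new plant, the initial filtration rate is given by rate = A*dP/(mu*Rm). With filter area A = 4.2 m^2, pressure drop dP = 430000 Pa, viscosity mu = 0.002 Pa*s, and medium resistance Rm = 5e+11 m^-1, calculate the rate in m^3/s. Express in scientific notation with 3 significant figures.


rate = A * dP / (mu * Rm)
rate = 4.2 * 430000 / (0.002 * 5e+11)
rate = 1806000.0 / 1.000e+09
rate = 1.81e-03 m^3/s


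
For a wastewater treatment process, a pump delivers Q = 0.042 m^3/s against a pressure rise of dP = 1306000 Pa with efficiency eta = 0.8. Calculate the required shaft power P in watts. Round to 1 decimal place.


P = Q * dP / eta
P = 0.042 * 1306000 / 0.8
P = 54852.0 / 0.8
P = 68565.0 W


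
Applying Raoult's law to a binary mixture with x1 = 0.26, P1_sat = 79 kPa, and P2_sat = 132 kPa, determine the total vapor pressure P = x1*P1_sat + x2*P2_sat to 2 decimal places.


P = x1*P1_sat + x2*P2_sat
x2 = 1 - x1 = 1 - 0.26 = 0.74
P = 0.26*79 + 0.74*132
P = 20.54 + 97.68
P = 118.22 kPa


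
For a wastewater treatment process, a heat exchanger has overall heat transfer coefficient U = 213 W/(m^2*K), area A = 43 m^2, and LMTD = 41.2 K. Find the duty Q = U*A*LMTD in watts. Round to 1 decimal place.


Q = U * A * LMTD
Q = 213 * 43 * 41.2
Q = 377350.8 W


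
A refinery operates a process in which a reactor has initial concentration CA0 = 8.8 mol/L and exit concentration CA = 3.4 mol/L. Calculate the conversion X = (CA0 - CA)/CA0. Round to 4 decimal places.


X = (CA0 - CA) / CA0
X = (8.8 - 3.4) / 8.8
X = 5.4 / 8.8
X = 0.6136


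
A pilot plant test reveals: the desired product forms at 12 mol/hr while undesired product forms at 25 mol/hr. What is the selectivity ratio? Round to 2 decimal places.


S = desired product rate / undesired product rate
S = 12 / 25
S = 0.48


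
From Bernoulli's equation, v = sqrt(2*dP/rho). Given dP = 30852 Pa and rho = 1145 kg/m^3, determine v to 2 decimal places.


v = sqrt(2*dP/rho)
v = sqrt(2*30852/1145)
v = sqrt(53.889956)
v = 7.34 m/s


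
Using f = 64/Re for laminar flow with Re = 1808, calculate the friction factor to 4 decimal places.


f = 64 / Re
f = 64 / 1808
f = 0.0354


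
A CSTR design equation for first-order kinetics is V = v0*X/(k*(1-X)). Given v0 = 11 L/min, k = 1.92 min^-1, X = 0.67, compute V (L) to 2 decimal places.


V = v0 * X / (k * (1 - X))
V = 11 * 0.67 / (1.92 * (1 - 0.67))
V = 7.37 / (1.92 * 0.33)
V = 7.37 / 0.6336
V = 11.63 L


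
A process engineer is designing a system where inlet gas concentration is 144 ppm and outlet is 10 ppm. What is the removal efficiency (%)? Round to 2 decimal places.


Efficiency = (G_in - G_out) / G_in * 100%
Efficiency = (144 - 10) / 144 * 100
Efficiency = 134 / 144 * 100
Efficiency = 93.06%


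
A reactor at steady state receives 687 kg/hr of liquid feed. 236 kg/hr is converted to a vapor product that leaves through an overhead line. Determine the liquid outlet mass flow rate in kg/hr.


Steady-state mass balance on the main outlet: F_out = F_in - F_removed
F_out = 687 - 236
F_out = 451 kg/hr


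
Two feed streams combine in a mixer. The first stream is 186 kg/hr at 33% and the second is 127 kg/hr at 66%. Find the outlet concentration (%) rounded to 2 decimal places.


Mass balance on solute: F1*x1 + F2*x2 = F3*x3
F3 = F1 + F2 = 186 + 127 = 313 kg/hr
x3 = (F1*x1 + F2*x2)/F3
x3 = (186*0.33 + 127*0.66) / 313
x3 = 46.39%


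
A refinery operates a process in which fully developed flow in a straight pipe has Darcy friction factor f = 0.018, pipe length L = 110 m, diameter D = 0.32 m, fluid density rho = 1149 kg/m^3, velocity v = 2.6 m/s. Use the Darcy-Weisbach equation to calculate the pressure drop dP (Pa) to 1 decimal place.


dP = f * (L/D) * (rho*v^2/2)
dP = 0.018 * (110/0.32) * (1149*2.6^2/2)
L/D = 343.75
rho*v^2/2 = 1149*6.76/2 = 3883.62
dP = 0.018 * 343.75 * 3883.62
dP = 24029.9 Pa


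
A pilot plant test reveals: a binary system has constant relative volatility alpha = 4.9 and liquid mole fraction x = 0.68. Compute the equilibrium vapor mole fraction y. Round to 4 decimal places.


y = alpha*x / (1 + (alpha-1)*x)
y = 4.9*0.68 / (1 + (4.9-1)*0.68)
y = 3.332 / (1 + 2.652)
y = 3.332 / 3.652
y = 0.9124


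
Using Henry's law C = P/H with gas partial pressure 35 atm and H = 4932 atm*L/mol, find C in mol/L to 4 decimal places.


C = P / H
C = 35 / 4932
C = 0.0071 mol/L


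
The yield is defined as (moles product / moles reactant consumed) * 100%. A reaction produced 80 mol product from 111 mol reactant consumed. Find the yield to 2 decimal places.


Yield = (moles product / moles consumed) * 100%
Yield = (80 / 111) * 100
Yield = 0.7207 * 100
Yield = 72.07%


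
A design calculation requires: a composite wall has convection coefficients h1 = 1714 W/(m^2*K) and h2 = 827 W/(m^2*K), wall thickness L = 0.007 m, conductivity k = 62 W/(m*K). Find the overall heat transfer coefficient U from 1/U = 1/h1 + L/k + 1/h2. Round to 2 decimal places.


1/U = 1/h1 + L/k + 1/h2
1/U = 1/1714 + 0.007/62 + 1/827
1/U = 0.0005834306 + 0.0001129032 + 0.0012091898
1/U = 0.0019055236
U = 524.79 W/(m^2*K)


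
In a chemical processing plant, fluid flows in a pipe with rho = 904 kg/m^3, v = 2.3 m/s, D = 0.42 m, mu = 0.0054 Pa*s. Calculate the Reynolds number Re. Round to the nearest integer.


Re = rho * v * D / mu
Re = 904 * 2.3 * 0.42 / 0.0054
Re = 873.264 / 0.0054
Re = 161716


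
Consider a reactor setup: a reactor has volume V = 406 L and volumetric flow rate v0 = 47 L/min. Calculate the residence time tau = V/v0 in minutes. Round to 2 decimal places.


tau = V / v0
tau = 406 / 47
tau = 8.64 min


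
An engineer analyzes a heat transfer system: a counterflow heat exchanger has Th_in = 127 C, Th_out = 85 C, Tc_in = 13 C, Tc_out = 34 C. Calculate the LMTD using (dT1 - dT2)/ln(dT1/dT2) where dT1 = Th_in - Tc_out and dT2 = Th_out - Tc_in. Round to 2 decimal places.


dT1 = Th_in - Tc_out = 127 - 34 = 93
dT2 = Th_out - Tc_in = 85 - 13 = 72
LMTD = (dT1 - dT2) / ln(dT1/dT2)
LMTD = (93 - 72) / ln(93/72)
LMTD = 82.05 K


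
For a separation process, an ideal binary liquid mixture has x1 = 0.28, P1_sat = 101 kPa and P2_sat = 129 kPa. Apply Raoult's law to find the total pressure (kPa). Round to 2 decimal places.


P = x1*P1_sat + x2*P2_sat
x2 = 1 - x1 = 1 - 0.28 = 0.72
P = 0.28*101 + 0.72*129
P = 28.28 + 92.88
P = 121.16 kPa


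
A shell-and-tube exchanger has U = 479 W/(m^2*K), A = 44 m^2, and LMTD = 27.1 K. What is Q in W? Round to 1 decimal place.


Q = U * A * LMTD
Q = 479 * 44 * 27.1
Q = 571159.6 W


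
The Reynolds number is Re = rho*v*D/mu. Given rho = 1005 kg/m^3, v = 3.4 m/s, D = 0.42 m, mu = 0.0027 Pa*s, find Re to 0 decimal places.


Re = rho * v * D / mu
Re = 1005 * 3.4 * 0.42 / 0.0027
Re = 1435.14 / 0.0027
Re = 531533


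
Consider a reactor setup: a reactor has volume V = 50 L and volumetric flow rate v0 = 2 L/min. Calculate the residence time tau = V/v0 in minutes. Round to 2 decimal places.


tau = V / v0
tau = 50 / 2
tau = 25.00 min


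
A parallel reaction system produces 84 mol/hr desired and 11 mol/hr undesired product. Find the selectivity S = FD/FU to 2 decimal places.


S = desired product rate / undesired product rate
S = 84 / 11
S = 7.64


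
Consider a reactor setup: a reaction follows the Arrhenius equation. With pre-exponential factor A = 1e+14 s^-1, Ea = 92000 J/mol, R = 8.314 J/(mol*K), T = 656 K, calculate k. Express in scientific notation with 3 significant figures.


k = A * exp(-Ea/(R*T))
k = 1e+14 * exp(-92000 / (8.314 * 656))
k = 1e+14 * exp(-16.868403)
k = 4.72e+06


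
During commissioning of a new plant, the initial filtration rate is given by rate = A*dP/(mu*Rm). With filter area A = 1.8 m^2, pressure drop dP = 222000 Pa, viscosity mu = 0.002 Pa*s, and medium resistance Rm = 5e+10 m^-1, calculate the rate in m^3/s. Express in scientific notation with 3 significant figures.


rate = A * dP / (mu * Rm)
rate = 1.8 * 222000 / (0.002 * 5e+10)
rate = 399600.0 / 1.000e+08
rate = 4.00e-03 m^3/s


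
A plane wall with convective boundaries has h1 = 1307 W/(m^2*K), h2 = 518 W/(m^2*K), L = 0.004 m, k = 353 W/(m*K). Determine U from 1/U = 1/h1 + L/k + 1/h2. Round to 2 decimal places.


1/U = 1/h1 + L/k + 1/h2
1/U = 1/1307 + 0.004/353 + 1/518
1/U = 0.0007651109 + 1.13314e-05 + 0.0019305019
1/U = 0.0027069442
U = 369.42 W/(m^2*K)


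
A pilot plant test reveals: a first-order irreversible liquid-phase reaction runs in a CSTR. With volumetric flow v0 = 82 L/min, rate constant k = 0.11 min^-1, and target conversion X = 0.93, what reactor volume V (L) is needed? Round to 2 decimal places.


V = v0 * X / (k * (1 - X))
V = 82 * 0.93 / (0.11 * (1 - 0.93))
V = 76.26 / (0.11 * 0.07)
V = 76.26 / 0.0077
V = 9903.90 L


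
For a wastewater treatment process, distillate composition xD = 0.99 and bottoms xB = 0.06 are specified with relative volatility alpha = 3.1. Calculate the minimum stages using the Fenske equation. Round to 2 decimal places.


N_min = ln((xD*(1-xB))/(xB*(1-xD))) / ln(alpha)
Numerator inside ln: 0.9306 / 0.0006 = 1551.0
ln(1551.0) = 7.346655
ln(alpha) = ln(3.1) = 1.131402
N_min = 7.346655 / 1.131402 = 6.49


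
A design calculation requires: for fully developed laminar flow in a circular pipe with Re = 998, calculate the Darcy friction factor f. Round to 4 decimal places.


f = 64 / Re
f = 64 / 998
f = 0.0641


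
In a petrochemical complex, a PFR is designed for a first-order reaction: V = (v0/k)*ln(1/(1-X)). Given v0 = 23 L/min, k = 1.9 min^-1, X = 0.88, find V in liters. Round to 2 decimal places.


V = (v0/k) * ln(1/(1-X))
V = (23/1.9) * ln(1/(1-0.88))
V = 12.105263 * ln(8.333333)
V = 12.105263 * 2.120263
V = 25.67 L


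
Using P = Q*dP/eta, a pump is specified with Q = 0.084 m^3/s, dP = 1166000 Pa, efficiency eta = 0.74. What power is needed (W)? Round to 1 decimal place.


P = Q * dP / eta
P = 0.084 * 1166000 / 0.74
P = 97944.0 / 0.74
P = 132356.8 W


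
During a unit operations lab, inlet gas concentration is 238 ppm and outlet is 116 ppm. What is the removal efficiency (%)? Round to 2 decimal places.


Efficiency = (G_in - G_out) / G_in * 100%
Efficiency = (238 - 116) / 238 * 100
Efficiency = 122 / 238 * 100
Efficiency = 51.26%


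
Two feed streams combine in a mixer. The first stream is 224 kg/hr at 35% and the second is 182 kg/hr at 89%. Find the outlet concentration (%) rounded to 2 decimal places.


Mass balance on solute: F1*x1 + F2*x2 = F3*x3
F3 = F1 + F2 = 224 + 182 = 406 kg/hr
x3 = (F1*x1 + F2*x2)/F3
x3 = (224*0.35 + 182*0.89) / 406
x3 = 59.21%


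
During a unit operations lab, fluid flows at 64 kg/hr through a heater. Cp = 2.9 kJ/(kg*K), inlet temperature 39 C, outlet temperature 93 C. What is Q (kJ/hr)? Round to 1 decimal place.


Q = m_dot * Cp * (T2 - T1)
Q = 64 * 2.9 * (93 - 39)
Q = 64 * 2.9 * 54
Q = 10022.4 kJ/hr


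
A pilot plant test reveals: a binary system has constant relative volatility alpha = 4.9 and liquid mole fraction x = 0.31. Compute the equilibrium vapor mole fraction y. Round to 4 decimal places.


y = alpha*x / (1 + (alpha-1)*x)
y = 4.9*0.31 / (1 + (4.9-1)*0.31)
y = 1.519 / (1 + 1.209)
y = 1.519 / 2.209
y = 0.6876


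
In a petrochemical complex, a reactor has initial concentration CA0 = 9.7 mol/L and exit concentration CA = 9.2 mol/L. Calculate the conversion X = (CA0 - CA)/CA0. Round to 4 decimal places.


X = (CA0 - CA) / CA0
X = (9.7 - 9.2) / 9.7
X = 0.5 / 9.7
X = 0.0515


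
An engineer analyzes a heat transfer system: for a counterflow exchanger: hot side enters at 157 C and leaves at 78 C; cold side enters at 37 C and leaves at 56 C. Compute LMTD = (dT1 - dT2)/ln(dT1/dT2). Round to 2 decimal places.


dT1 = Th_in - Tc_out = 157 - 56 = 101
dT2 = Th_out - Tc_in = 78 - 37 = 41
LMTD = (dT1 - dT2) / ln(dT1/dT2)
LMTD = (101 - 41) / ln(101/41)
LMTD = 66.55 K


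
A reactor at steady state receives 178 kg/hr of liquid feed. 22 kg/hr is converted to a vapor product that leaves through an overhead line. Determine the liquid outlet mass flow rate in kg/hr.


Steady-state mass balance on the main outlet: F_out = F_in - F_removed
F_out = 178 - 22
F_out = 156 kg/hr


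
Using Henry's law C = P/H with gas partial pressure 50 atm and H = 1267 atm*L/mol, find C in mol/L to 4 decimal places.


C = P / H
C = 50 / 1267
C = 0.0395 mol/L


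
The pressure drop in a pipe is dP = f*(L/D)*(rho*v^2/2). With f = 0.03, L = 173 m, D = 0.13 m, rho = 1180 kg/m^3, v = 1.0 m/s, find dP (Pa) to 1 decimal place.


dP = f * (L/D) * (rho*v^2/2)
dP = 0.03 * (173/0.13) * (1180*1.0^2/2)
L/D = 1330.76923077
rho*v^2/2 = 1180*1.0/2 = 590.0
dP = 0.03 * 1330.76923077 * 590.0
dP = 23554.6 Pa


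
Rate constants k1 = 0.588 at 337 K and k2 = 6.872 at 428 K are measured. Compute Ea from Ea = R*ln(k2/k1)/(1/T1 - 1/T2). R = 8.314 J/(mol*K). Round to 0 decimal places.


Ea = R * ln(k2/k1) / (1/T1 - 1/T2)
ln(k2/k1) = ln(6.872/0.588) = 2.4584835
1/T1 - 1/T2 = 1/337 - 1/428 = 0.000630910452
Ea = 8.314 * 2.4584835 / 0.000630910452
Ea = 32397 J/mol


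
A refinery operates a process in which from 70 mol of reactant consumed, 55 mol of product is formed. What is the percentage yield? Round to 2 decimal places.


Yield = (moles product / moles consumed) * 100%
Yield = (55 / 70) * 100
Yield = 0.7857 * 100
Yield = 78.57%


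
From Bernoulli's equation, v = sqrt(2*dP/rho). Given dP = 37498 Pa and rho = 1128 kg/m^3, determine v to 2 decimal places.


v = sqrt(2*dP/rho)
v = sqrt(2*37498/1128)
v = sqrt(66.485816)
v = 8.15 m/s


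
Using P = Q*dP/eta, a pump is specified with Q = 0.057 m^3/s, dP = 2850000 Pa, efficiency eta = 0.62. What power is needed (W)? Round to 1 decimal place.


P = Q * dP / eta
P = 0.057 * 2850000 / 0.62
P = 162450.0 / 0.62
P = 262016.1 W


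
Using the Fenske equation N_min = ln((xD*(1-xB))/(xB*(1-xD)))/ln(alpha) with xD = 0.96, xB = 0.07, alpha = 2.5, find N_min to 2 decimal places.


N_min = ln((xD*(1-xB))/(xB*(1-xD))) / ln(alpha)
Numerator inside ln: 0.8928 / 0.0028 = 318.857143
ln(318.857143) = 5.764743
ln(alpha) = ln(2.5) = 0.916291
N_min = 5.764743 / 0.916291 = 6.29


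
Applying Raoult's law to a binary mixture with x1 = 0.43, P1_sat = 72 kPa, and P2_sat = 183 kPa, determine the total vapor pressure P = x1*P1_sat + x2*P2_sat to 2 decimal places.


P = x1*P1_sat + x2*P2_sat
x2 = 1 - x1 = 1 - 0.43 = 0.57
P = 0.43*72 + 0.57*183
P = 30.96 + 104.31
P = 135.27 kPa


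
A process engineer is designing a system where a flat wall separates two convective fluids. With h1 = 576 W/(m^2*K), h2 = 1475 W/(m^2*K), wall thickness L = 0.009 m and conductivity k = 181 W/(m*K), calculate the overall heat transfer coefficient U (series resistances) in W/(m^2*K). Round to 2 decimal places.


1/U = 1/h1 + L/k + 1/h2
1/U = 1/576 + 0.009/181 + 1/1475
1/U = 0.0017361111 + 4.97238e-05 + 0.0006779661
1/U = 0.002463801
U = 405.88 W/(m^2*K)


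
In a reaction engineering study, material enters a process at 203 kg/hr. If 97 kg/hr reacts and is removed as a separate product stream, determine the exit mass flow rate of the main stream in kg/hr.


Steady-state mass balance on the main outlet: F_out = F_in - F_removed
F_out = 203 - 97
F_out = 106 kg/hr


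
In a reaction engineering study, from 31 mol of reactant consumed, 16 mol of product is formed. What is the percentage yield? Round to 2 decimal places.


Yield = (moles product / moles consumed) * 100%
Yield = (16 / 31) * 100
Yield = 0.5161 * 100
Yield = 51.61%


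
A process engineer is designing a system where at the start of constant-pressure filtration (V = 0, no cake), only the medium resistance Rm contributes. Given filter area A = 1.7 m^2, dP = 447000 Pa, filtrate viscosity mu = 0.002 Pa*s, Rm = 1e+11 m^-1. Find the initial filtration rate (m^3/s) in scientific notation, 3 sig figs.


rate = A * dP / (mu * Rm)
rate = 1.7 * 447000 / (0.002 * 1e+11)
rate = 759900.0 / 2.000e+08
rate = 3.80e-03 m^3/s


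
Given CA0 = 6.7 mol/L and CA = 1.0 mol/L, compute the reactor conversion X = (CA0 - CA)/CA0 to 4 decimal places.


X = (CA0 - CA) / CA0
X = (6.7 - 1.0) / 6.7
X = 5.7 / 6.7
X = 0.8507


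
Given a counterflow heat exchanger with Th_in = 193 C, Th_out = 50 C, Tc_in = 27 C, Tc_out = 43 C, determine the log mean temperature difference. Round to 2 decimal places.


dT1 = Th_in - Tc_out = 193 - 43 = 150
dT2 = Th_out - Tc_in = 50 - 27 = 23
LMTD = (dT1 - dT2) / ln(dT1/dT2)
LMTD = (150 - 23) / ln(150/23)
LMTD = 67.73 K


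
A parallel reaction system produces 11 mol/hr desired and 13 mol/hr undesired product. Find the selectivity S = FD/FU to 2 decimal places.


S = desired product rate / undesired product rate
S = 11 / 13
S = 0.85


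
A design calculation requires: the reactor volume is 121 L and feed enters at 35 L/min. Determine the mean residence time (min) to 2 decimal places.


tau = V / v0
tau = 121 / 35
tau = 3.46 min


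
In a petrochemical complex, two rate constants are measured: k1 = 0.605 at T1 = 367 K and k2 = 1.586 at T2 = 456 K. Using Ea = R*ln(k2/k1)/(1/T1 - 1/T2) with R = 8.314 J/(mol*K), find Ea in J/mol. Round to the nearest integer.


Ea = R * ln(k2/k1) / (1/T1 - 1/T2)
ln(k2/k1) = ln(1.586/0.605) = 0.9637419
1/T1 - 1/T2 = 1/367 - 1/456 = 0.000531813184
Ea = 8.314 * 0.9637419 / 0.000531813184
Ea = 15066 J/mol


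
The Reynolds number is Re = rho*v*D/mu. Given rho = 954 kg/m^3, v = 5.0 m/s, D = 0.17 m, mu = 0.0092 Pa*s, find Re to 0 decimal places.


Re = rho * v * D / mu
Re = 954 * 5.0 * 0.17 / 0.0092
Re = 810.9 / 0.0092
Re = 88141


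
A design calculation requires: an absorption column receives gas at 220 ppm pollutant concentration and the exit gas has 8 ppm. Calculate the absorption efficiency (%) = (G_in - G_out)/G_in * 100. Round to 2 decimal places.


Efficiency = (G_in - G_out) / G_in * 100%
Efficiency = (220 - 8) / 220 * 100
Efficiency = 212 / 220 * 100
Efficiency = 96.36%


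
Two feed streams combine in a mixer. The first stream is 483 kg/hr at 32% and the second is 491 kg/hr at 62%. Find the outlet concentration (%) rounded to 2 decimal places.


Mass balance on solute: F1*x1 + F2*x2 = F3*x3
F3 = F1 + F2 = 483 + 491 = 974 kg/hr
x3 = (F1*x1 + F2*x2)/F3
x3 = (483*0.32 + 491*0.62) / 974
x3 = 47.12%


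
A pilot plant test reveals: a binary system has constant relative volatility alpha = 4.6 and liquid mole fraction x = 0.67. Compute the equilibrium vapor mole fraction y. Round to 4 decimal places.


y = alpha*x / (1 + (alpha-1)*x)
y = 4.6*0.67 / (1 + (4.6-1)*0.67)
y = 3.082 / (1 + 2.412)
y = 3.082 / 3.412
y = 0.9033


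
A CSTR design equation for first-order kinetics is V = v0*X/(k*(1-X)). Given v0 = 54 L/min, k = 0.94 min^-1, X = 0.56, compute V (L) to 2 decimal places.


V = v0 * X / (k * (1 - X))
V = 54 * 0.56 / (0.94 * (1 - 0.56))
V = 30.24 / (0.94 * 0.44)
V = 30.24 / 0.4136
V = 73.11 L


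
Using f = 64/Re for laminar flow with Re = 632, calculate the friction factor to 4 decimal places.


f = 64 / Re
f = 64 / 632
f = 0.1013


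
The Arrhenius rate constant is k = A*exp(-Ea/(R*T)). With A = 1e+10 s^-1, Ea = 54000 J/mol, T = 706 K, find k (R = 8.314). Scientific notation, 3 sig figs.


k = A * exp(-Ea/(R*T))
k = 1e+10 * exp(-54000 / (8.314 * 706))
k = 1e+10 * exp(-9.199814)
k = 1.01e+06


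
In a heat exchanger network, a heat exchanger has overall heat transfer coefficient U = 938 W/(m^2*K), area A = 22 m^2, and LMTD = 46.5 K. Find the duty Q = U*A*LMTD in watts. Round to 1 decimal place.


Q = U * A * LMTD
Q = 938 * 22 * 46.5
Q = 959574.0 W


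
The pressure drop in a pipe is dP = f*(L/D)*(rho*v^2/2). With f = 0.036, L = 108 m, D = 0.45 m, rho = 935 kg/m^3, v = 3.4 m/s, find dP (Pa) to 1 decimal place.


dP = f * (L/D) * (rho*v^2/2)
dP = 0.036 * (108/0.45) * (935*3.4^2/2)
L/D = 240.0
rho*v^2/2 = 935*11.56/2 = 5404.3
dP = 0.036 * 240.0 * 5404.3
dP = 46693.2 Pa


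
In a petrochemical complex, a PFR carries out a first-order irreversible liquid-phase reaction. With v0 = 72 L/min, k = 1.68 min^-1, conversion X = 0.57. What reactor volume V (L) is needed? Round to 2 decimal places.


V = (v0/k) * ln(1/(1-X))
V = (72/1.68) * ln(1/(1-0.57))
V = 42.857143 * ln(2.325581)
V = 42.857143 * 0.84397
V = 36.17 L


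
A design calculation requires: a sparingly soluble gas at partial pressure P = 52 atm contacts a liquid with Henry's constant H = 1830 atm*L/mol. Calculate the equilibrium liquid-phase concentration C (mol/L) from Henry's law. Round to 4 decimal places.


C = P / H
C = 52 / 1830
C = 0.0284 mol/L


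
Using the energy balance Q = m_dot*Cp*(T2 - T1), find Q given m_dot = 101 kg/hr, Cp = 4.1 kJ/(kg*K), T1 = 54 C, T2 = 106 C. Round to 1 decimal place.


Q = m_dot * Cp * (T2 - T1)
Q = 101 * 4.1 * (106 - 54)
Q = 101 * 4.1 * 52
Q = 21533.2 kJ/hr


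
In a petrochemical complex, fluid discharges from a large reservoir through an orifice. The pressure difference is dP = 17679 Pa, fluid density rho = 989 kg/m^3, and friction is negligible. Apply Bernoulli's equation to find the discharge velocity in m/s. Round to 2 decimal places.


v = sqrt(2*dP/rho)
v = sqrt(2*17679/989)
v = sqrt(35.751264)
v = 5.98 m/s


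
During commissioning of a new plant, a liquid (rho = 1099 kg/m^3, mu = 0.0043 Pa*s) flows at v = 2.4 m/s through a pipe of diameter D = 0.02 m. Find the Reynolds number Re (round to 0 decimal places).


Re = rho * v * D / mu
Re = 1099 * 2.4 * 0.02 / 0.0043
Re = 52.752 / 0.0043
Re = 12268


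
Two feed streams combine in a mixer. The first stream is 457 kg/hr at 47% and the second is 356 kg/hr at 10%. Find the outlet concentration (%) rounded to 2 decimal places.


Mass balance on solute: F1*x1 + F2*x2 = F3*x3
F3 = F1 + F2 = 457 + 356 = 813 kg/hr
x3 = (F1*x1 + F2*x2)/F3
x3 = (457*0.47 + 356*0.1) / 813
x3 = 30.80%


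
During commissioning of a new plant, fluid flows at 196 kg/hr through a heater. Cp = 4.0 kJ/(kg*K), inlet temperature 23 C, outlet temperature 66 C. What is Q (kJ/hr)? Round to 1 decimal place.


Q = m_dot * Cp * (T2 - T1)
Q = 196 * 4.0 * (66 - 23)
Q = 196 * 4.0 * 43
Q = 33712.0 kJ/hr


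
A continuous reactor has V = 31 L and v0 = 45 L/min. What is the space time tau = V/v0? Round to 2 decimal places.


tau = V / v0
tau = 31 / 45
tau = 0.69 min


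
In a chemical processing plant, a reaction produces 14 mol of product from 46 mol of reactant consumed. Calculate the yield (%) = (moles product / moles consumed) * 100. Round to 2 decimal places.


Yield = (moles product / moles consumed) * 100%
Yield = (14 / 46) * 100
Yield = 0.3043 * 100
Yield = 30.43%


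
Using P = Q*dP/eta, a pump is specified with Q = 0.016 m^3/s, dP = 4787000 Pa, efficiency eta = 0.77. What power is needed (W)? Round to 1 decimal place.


P = Q * dP / eta
P = 0.016 * 4787000 / 0.77
P = 76592.0 / 0.77
P = 99470.1 W


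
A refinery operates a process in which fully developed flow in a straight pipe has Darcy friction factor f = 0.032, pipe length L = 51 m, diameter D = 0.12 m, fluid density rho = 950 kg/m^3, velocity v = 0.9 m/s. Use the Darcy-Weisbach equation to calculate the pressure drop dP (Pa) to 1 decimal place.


dP = f * (L/D) * (rho*v^2/2)
dP = 0.032 * (51/0.12) * (950*0.9^2/2)
L/D = 425.0
rho*v^2/2 = 950*0.81/2 = 384.75
dP = 0.032 * 425.0 * 384.75
dP = 5232.6 Pa


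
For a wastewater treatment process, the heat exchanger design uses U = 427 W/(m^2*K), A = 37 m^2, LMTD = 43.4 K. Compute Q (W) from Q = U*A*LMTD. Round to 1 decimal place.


Q = U * A * LMTD
Q = 427 * 37 * 43.4
Q = 685676.6 W


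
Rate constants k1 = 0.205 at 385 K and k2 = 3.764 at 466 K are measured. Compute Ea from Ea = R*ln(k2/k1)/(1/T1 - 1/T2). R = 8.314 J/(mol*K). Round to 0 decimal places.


Ea = R * ln(k2/k1) / (1/T1 - 1/T2)
ln(k2/k1) = ln(3.764/0.205) = 2.9102275
1/T1 - 1/T2 = 1/385 - 1/466 = 0.000451479851
Ea = 8.314 * 2.9102275 / 0.000451479851
Ea = 53592 J/mol


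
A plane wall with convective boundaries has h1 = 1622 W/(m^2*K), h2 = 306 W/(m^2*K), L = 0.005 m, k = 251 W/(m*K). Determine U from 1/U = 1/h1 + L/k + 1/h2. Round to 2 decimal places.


1/U = 1/h1 + L/k + 1/h2
1/U = 1/1622 + 0.005/251 + 1/306
1/U = 0.0006165228 + 1.99203e-05 + 0.0032679739
1/U = 0.003904417
U = 256.12 W/(m^2*K)
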